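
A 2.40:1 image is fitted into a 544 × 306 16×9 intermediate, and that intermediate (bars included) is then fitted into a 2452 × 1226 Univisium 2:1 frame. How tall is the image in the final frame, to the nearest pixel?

2.40:1 in 544×306: fills the width, so the image is 544.00 × 226.67.
16×9 in 2452×1226: fills the height, so the intermediate becomes 2179.56 × 1226.00 — a scale of ×4.0065.
Applying the same ×4.0065: 226.67 → 908.15.

908 px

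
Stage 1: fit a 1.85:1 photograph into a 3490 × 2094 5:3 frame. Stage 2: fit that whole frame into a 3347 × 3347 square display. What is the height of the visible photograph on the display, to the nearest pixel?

First fit — 1.85:1 into 3490×2094 spans the width: 3490.00 × 1886.49.
5:3 in 3347×3347: fills the width, so the intermediate becomes 3347.00 × 2008.20 — a scale of ×0.9590.
The photograph scales with it: height 1886.49 × 0.9590 ≈ 1809.19.

1809 px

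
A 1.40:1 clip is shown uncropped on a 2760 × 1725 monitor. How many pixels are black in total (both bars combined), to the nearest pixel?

1.40:1 (1.400) < 16:10 (1.600), so the clip fills the height.
The clip is 1725 × 1.400 ≈ 2415.0000 px wide.
2760 − 2415.0000 = 345.0000 px of bars.
That's 345.0000 × 1725 ≈ 595125 black pixels.

595125 pixels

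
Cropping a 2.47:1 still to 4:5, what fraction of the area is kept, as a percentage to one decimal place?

Going from 2.47:1 to 4:5 means cutting width while keeping height.
(0.800)/(2.470) ≈ 0.324 of the area survives.

32.4%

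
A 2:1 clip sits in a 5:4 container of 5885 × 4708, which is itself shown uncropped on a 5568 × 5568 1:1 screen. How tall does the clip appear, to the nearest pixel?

Inside the 5885×4708 canvas the clip is width-limited at 5885.00 × 2942.50.
The 5:4 canvas is width-limited in 5568×5568, giving 5568.00 × 4454.40; scale factor 0.9461.
The clip scales with it: height 2942.50 × 0.9461 ≈ 2784.00.

2784 px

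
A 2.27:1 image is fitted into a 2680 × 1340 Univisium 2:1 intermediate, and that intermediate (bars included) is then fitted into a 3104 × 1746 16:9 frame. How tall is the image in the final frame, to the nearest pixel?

1367 px

2.27:1 in 2680×1340: fills the width, so the image is 2680.00 × 1180.62.
Univisium 2:1 in 3104×1746: fills the width, so the intermediate becomes 3104.00 × 1552.00 — a scale of ×1.1582.
So the image's height is 1180.62 × 1.1582 ≈ 1367.40.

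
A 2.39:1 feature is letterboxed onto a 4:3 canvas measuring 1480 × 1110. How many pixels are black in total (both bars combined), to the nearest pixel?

726315 pixels

Since 2.390 > 1.333, the feature is width-limited.
That makes the image 619.2469 px tall (1480 / 2.390).
1110 − 619.2469 = 490.7531 px of bars.
Across the 1480-px span: 490.7531 × 1480 ≈ 726315 px.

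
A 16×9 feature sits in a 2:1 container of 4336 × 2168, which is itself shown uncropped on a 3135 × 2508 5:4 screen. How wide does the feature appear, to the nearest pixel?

First fit — 16×9 into 4336×2168 spans the height: 3854.22 × 2168.00.
The 2:1 canvas is width-limited in 3135×2508, giving 3135.00 × 1567.50; scale factor 0.7230.
So the feature's width is 3854.22 × 0.7230 ≈ 2786.67.

2787 px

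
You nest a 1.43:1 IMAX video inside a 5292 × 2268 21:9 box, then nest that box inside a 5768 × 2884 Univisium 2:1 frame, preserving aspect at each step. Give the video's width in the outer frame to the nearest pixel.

Inside the 5292×2268 canvas the video is height-limited at 3243.24 × 2268.00.
21:9 in 5768×2884: fills the width, so the intermediate becomes 5768.00 × 2472.00 — a scale of ×1.0899.
Applying the same ×1.0899: 3243.24 → 3534.96.

3535 px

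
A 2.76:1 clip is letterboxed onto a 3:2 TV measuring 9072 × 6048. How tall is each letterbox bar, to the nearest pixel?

1381 px

Since 2.760 > 1.500, the clip is width-limited.
Content height = 9072 / 2.760 ≈ 3286.96 px.
Leftover height: 6048 − 3286.96 = 2761.04 px → 1380.52 each side.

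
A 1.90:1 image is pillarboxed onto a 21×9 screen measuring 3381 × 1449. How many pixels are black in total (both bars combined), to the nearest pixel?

1.90:1 is narrower than 21×9, so it spans the full height.
The image is 1449 × 1.900 ≈ 2753.1000 px wide.
Leftover width: 3381 − 2753.1000 = 627.9000 px.
Across the 1449-px span: 627.9000 × 1449 ≈ 909827 px.

909827 pixels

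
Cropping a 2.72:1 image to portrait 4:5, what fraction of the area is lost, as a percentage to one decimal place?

70.6%

portrait 4:5 is narrower than 2.72:1, so the crop keeps the full height and trims the width.
(0.800)/(2.720) ≈ 0.294 of the area survives, leaving 70.59% discarded.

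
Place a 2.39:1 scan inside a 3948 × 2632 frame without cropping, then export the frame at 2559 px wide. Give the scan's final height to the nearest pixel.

Fitted into 3948×2632, the scan spans the width; its height is 3948 / 2.390 ≈ 1651.88 px.
The frame scales by 2559/3948 = 0.6482; 1651.88 × 0.6482 ≈ 1070.71 px.

1071 px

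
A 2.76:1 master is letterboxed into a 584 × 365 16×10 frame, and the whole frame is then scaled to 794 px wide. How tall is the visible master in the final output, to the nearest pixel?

In the 584×365 frame the master fills the width: height = 584 / 2.760 ≈ 211.59 px.
Scaling 584 → 794 is ×1.3596, so the height becomes 211.59 × 1.3596 ≈ 287.68 px.

288 px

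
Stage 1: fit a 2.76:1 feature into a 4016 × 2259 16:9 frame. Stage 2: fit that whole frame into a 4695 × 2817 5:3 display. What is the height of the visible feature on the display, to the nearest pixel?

First fit — 2.76:1 into 4016×2259 spans the width: 4016.00 × 1455.07.
The 16:9 canvas is width-limited in 4695×2817, giving 4695.00 × 2640.94; scale factor 1.1691.
Applying the same ×1.1691: 1455.07 → 1701.09.

1701 px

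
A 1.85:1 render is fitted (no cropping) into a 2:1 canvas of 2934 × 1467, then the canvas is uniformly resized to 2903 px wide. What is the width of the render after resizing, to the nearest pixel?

At 2934×1467 the render is height-limited, so width = 1467 × 1.850 ≈ 2713.95 px.
Resizing to 2903 px wide multiplies everything by 0.9894: 2713.95 → 2685.28 px.

2685 px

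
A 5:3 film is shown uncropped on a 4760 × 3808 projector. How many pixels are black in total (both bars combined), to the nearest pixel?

5:3 is wider than 5:4, so it spans the full width.
Content height = 4760 × 3/5 ≈ 2856.0000 px.
3808 − 2856.0000 = 952.0000 px of bars.
That's 952.0000 × 4760 ≈ 4531520 black pixels.

4531520 pixels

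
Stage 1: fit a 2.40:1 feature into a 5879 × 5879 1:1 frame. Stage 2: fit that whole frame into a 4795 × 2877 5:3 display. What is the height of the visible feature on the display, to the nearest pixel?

2.40:1 in 5879×5879: fills the width, so the feature is 5879.00 × 2449.58.
1:1 in 4795×2877: fills the height, so the intermediate becomes 2877.00 × 2877.00 — a scale of ×0.4894.
So the feature's height is 2449.58 × 0.4894 ≈ 1198.75.

1199 px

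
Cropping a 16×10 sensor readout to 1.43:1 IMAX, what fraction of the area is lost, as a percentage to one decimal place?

10.6%

The height stays; only width is cut (since 1.43:1 IMAX is narrower than 16×10).
Fraction kept = (1.430)/(1.600) ≈ 89.38%, so 10.62% is lost.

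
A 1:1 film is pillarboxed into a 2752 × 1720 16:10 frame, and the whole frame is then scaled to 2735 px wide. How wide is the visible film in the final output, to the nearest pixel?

Fitted into 2752×1720, the film spans the height; its width is 1720 × 1/1 ≈ 1720.00 px.
Resizing to 2735 px wide multiplies everything by 0.9938: 1720.00 → 1709.38 px.

1709 px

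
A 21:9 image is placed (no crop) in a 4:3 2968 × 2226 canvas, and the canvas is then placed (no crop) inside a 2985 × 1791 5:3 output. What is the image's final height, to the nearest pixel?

1023 px

First fit — 21:9 into 2968×2226 spans the width: 2968.00 × 1272.00.
Second fit — the 4:3 canvas into 2985×1791 spans the height: 2388.00 × 1791.00 (×0.8046 from 2968×2226).
So the image's height is 1272.00 × 0.8046 ≈ 1023.43.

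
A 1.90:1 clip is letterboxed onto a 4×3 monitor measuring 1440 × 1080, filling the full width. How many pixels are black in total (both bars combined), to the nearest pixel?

The clip is 1440 / 1.900 ≈ 757.8947 px tall.
Leftover height: 1080 − 757.8947 = 322.1053 px.
Across the 1440-px span: 322.1053 × 1440 ≈ 463832 px.

463832 pixels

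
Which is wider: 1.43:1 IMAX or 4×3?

1.43:1 IMAX

1.43 and 4×3 = 1.333; 1.43 > 1.333.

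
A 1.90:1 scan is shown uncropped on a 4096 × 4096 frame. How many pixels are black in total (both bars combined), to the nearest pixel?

7947102 pixels

Since 1.900 > 1.000, the scan is width-limited.
Content height = 4096 / 1.900 ≈ 2155.7895 px.
Leftover height: 4096 − 2155.7895 = 1940.2105 px.
That's 1940.2105 × 4096 ≈ 7947102 black pixels.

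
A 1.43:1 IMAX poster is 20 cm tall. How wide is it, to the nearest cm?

Width = 20 × 1.430 = 28.60.

29 cm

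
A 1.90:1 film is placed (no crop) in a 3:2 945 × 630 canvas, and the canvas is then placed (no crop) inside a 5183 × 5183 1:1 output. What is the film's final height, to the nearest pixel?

1.90:1 in 945×630: fills the width, so the film is 945.00 × 497.37.
3:2 in 5183×5183: fills the width, so the intermediate becomes 5183.00 × 3455.33 — a scale of ×5.4847.
So the film's height is 497.37 × 5.4847 ≈ 2727.89.

2728 px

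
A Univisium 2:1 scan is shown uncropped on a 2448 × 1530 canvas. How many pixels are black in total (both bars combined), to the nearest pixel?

Univisium 2:1 (2.000) > 16×10 (1.600), so the scan fills the width.
That makes the image 1224.0000 px tall (2448 × 1/2).
Leftover height: 1530 − 1224.0000 = 306.0000 px.
Bar area = 306.0000 × 2448 ≈ 749088 px.

749088 pixels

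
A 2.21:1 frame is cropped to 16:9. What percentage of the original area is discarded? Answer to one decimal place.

The height stays; only width is cut (since 16:9 is narrower than 2.21:1).
Area ratio = (1.778)/(2.210) = 80.44%; the remaining 19.56% is cropped out.

19.6%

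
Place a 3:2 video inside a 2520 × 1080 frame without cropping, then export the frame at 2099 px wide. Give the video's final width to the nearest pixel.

In the 2520×1080 frame the video fills the height: width = 1080 × 3/2 ≈ 1620.00 px.
Resizing to 2099 px wide multiplies everything by 0.8329: 1620.00 → 1349.36 px.

1349 px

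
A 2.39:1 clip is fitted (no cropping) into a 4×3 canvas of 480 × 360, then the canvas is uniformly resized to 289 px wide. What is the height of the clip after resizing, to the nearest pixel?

121 px

Fitted into 480×360, the clip spans the width; its height is 480 / 2.390 ≈ 200.84 px.
Resizing to 289 px wide multiplies everything by 0.6021: 200.84 → 120.92 px.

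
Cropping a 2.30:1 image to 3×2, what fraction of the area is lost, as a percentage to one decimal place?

34.8%

Going from 2.30:1 to 3×2 means cutting width while keeping height.
Area ratio = (1.500)/(2.300) = 65.22%; the remaining 34.78% is cropped out.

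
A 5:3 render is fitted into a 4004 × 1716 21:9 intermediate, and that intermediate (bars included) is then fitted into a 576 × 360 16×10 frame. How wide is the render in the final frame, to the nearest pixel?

First fit — 5:3 into 4004×1716 spans the height: 2860.00 × 1716.00.
21:9 in 576×360: fills the width, so the intermediate becomes 576.00 × 246.86 — a scale of ×0.1439.
Applying the same ×0.1439: 2860.00 → 411.43.

411 px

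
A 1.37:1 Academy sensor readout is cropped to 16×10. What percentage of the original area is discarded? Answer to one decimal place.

16×10 is wider than 1.37:1 Academy, so the crop keeps the full width and trims the height.
Area ratio = (1.370)/(1.600) = 85.62%; the remaining 14.38% is cropped out.

14.4%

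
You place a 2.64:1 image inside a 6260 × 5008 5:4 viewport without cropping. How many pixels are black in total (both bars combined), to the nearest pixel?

2.64:1 (2.640) > 5:4 (1.250), so the image fills the width.
The image is 6260 / 2.640 ≈ 2371.2121 px tall.
Leftover height: 5008 − 2371.2121 = 2636.7879 px.
Across the 6260-px span: 2636.7879 × 6260 ≈ 16506292 px.

16506292 pixels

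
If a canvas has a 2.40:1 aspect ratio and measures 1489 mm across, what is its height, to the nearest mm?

Height = 1489 / 2.400 = 620.42.

620 mm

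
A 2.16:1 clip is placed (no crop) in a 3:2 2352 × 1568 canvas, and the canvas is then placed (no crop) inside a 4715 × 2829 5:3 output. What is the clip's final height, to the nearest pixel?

First fit — 2.16:1 into 2352×1568 spans the width: 2352.00 × 1088.89.
Second fit — the 3:2 canvas into 4715×2829 spans the height: 4243.50 × 2829.00 (×1.8042 from 2352×1568).
Applying the same ×1.8042: 1088.89 → 1964.58.

1965 px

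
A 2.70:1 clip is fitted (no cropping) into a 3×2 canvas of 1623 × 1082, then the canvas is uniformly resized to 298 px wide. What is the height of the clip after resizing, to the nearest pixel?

In the 1623×1082 frame the clip fills the width: height = 1623 / 2.700 ≈ 601.11 px.
Scaling 1623 → 298 is ×0.1836, so the height becomes 601.11 × 0.1836 ≈ 110.37 px.

110 px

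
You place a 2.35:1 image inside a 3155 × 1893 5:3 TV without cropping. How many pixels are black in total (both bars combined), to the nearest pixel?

1736660 pixels

2.35:1 (2.350) > 5:3 (1.667), so the image fills the width.
Content height = 3155 / 2.350 ≈ 1342.5532 px.
Black = 1893 − 1342.5532 = 550.4468 px.
That's 550.4468 × 3155 ≈ 1736660 black pixels.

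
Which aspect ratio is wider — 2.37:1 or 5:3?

2.37 and 5:3 = 1.667; 2.37 > 1.667.

2.37:1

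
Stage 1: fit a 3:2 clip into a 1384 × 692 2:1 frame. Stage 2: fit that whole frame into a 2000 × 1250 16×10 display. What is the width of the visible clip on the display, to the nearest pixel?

3:2 in 1384×692: fills the height, so the clip is 1038.00 × 692.00.
Second fit — the 2:1 canvas into 2000×1250 spans the width: 2000.00 × 1000.00 (×1.4451 from 1384×692).
The clip scales with it: width 1038.00 × 1.4451 ≈ 1500.00.

1500 px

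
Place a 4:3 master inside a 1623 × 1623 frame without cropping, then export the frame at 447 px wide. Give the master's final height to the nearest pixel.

335 px

In the 1623×1623 frame the master fills the width: height = 1623 × 3/4 ≈ 1217.25 px.
Resizing to 447 px wide multiplies everything by 0.2754: 1217.25 → 335.25 px.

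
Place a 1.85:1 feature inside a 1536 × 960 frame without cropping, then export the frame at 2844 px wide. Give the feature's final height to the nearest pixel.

In the 1536×960 frame the feature fills the width: height = 1536 / 1.850 ≈ 830.27 px.
Resizing to 2844 px wide multiplies everything by 1.8516: 830.27 → 1537.30 px.

1537 px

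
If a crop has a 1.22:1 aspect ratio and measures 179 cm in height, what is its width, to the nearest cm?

218 cm

At 1.22:1, 179 × 1.220 ≈ 218.38.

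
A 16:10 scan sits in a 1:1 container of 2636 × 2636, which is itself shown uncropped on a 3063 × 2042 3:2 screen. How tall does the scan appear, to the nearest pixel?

1276 px

First fit — 16:10 into 2636×2636 spans the width: 2636.00 × 1647.50.
The 1:1 canvas is height-limited in 3063×2042, giving 2042.00 × 2042.00; scale factor 0.7747.
The scan scales with it: height 1647.50 × 0.7747 ≈ 1276.25.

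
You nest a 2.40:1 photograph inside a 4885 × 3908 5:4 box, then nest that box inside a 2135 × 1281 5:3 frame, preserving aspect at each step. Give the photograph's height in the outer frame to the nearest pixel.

Inside the 4885×3908 canvas the photograph is width-limited at 4885.00 × 2035.42.
5:4 in 2135×1281: fills the height, so the intermediate becomes 1601.25 × 1281.00 — a scale of ×0.3278.
The photograph scales with it: height 2035.42 × 0.3278 ≈ 667.19.

667 px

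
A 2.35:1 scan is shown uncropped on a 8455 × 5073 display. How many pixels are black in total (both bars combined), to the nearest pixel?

Since 2.350 > 1.667, the scan is width-limited.
The scan is 8455 / 2.350 ≈ 3597.8723 px tall.
Leftover height: 5073 − 3597.8723 = 1475.1277 px.
That's 1475.1277 × 8455 ≈ 12472204 black pixels.

12472204 pixels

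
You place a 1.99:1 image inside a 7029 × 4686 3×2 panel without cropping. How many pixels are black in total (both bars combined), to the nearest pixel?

1.99:1 (1.990) > 3×2 (1.500), so the image fills the width.
That makes the image 3532.1608 px tall (7029 / 1.990).
4686 − 3532.1608 = 1153.8392 px of bars.
Bar area = 1153.8392 × 7029 ≈ 8110336 px.

8110336 pixels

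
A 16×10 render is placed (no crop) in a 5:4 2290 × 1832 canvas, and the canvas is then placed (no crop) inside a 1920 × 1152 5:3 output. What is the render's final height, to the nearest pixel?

900 px

16×10 in 2290×1832: fills the width, so the render is 2290.00 × 1431.25.
5:4 in 1920×1152: fills the height, so the intermediate becomes 1440.00 × 1152.00 — a scale of ×0.6288.
The render scales with it: height 1431.25 × 0.6288 ≈ 900.00.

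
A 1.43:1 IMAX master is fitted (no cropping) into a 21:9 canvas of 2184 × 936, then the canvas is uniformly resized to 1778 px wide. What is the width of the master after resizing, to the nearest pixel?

1090 px

At 2184×936 the master is height-limited, so width = 936 × 1.430 ≈ 1338.48 px.
Scaling 2184 → 1778 is ×0.8141, so the width becomes 1338.48 × 0.8141 ≈ 1089.66 px.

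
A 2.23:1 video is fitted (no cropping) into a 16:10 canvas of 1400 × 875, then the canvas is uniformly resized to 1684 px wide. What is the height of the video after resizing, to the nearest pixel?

Fitted into 1400×875, the video spans the width; its height is 1400 / 2.230 ≈ 627.80 px.
Resizing to 1684 px wide multiplies everything by 1.2029: 627.80 → 755.16 px.

755 px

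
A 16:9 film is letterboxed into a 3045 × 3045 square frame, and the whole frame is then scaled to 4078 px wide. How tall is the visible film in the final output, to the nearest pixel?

2294 px

In the 3045×3045 frame the film fills the width: height = 3045 × 9/16 ≈ 1712.81 px.
Resizing to 4078 px wide multiplies everything by 1.3392: 1712.81 → 2293.88 px.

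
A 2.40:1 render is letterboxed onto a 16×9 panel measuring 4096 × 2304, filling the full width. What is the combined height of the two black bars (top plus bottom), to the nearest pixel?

597 px

Content height = 4096 / 2.400 ≈ 1706.67 px.
Black = 2304 − 1706.67 = 597.33 px.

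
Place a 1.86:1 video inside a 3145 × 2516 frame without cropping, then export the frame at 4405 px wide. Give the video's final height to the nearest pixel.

2368 px

In the 3145×2516 frame the video fills the width: height = 3145 / 1.860 ≈ 1690.86 px.
Resizing to 4405 px wide multiplies everything by 1.4006: 1690.86 → 2368.28 px.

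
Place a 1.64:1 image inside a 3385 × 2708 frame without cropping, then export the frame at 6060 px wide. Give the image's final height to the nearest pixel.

3695 px

Fitted into 3385×2708, the image spans the width; its height is 3385 / 1.640 ≈ 2064.02 px.
Scaling 3385 → 6060 is ×1.7903, so the height becomes 2064.02 × 1.7903 ≈ 3695.12 px.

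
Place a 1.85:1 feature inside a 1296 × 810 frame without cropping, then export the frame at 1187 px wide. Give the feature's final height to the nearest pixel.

At 1296×810 the feature is width-limited, so height = 1296 / 1.850 ≈ 700.54 px.
Resizing to 1187 px wide multiplies everything by 0.9159: 700.54 → 641.62 px.

642 px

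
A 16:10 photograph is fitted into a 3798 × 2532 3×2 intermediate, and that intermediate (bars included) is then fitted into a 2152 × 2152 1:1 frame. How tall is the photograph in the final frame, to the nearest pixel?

1345 px

16:10 in 3798×2532: fills the width, so the photograph is 3798.00 × 2373.75.
Second fit — the 3×2 canvas into 2152×2152 spans the width: 2152.00 × 1434.67 (×0.5666 from 3798×2532).
Applying the same ×0.5666: 2373.75 → 1345.00.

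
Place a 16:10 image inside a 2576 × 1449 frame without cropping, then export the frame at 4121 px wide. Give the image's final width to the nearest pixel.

Fitted into 2576×1449, the image spans the height; its width is 1449 × 16/10 ≈ 2318.40 px.
Scaling 2576 → 4121 is ×1.5998, so the width becomes 2318.40 × 1.5998 ≈ 3708.90 px.

3709 px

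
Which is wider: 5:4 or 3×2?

3×2

5:4 = 1.25 and 3×2 = 1.5; 1.5 > 1.25.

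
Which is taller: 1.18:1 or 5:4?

1.18 and 5:4 = 1.25; 1.25 > 1.18. The smaller width-to-height ratio is the taller frame.

1.18:1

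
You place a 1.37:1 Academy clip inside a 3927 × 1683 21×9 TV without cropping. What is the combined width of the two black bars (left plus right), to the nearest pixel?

1621 px

Since 1.370 < 2.333, the clip is height-limited.
The clip is 1683 × 1.370 ≈ 2305.71 px wide.
Leftover width: 3927 − 2305.71 = 1621.29 px.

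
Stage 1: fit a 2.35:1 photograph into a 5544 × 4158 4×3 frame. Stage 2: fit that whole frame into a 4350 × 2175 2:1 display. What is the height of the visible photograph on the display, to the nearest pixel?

2.35:1 in 5544×4158: fills the width, so the photograph is 5544.00 × 2359.15.
Second fit — the 4×3 canvas into 4350×2175 spans the height: 2900.00 × 2175.00 (×0.5231 from 5544×4158).
So the photograph's height is 2359.15 × 0.5231 ≈ 1234.04.

1234 px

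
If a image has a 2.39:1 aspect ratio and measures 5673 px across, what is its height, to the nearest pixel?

5673 / 2.390 = 2373.64.

2374 px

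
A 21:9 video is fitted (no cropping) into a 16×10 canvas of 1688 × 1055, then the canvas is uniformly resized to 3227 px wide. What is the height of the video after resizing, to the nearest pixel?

1383 px

At 1688×1055 the video is width-limited, so height = 1688 × 9/21 ≈ 723.43 px.
Scaling 1688 → 3227 is ×1.9117, so the height becomes 723.43 × 1.9117 ≈ 1383.00 px.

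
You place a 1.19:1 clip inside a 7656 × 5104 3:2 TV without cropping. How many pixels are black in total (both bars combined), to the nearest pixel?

8075753 pixels

1.19:1 is narrower than 3:2, so it spans the full height.
Content width = 5104 × 1.190 ≈ 6073.7600 px.
Leftover width: 7656 − 6073.7600 = 1582.2400 px.
Across the 5104-px span: 1582.2400 × 5104 ≈ 8075753 px.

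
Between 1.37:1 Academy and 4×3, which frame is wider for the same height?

1.37:1 Academy

1.37 and 4×3 = 1.333; 1.37 > 1.333.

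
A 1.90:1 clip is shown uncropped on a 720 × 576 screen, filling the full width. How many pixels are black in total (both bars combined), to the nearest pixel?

141878 pixels

Content height = 720 / 1.900 ≈ 378.9474 px.
Black = 576 − 378.9474 = 197.0526 px.
Across the 720-px span: 197.0526 × 720 ≈ 141878 px.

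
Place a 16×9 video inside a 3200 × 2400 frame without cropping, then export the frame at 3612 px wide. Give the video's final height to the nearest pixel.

At 3200×2400 the video is width-limited, so height = 3200 × 9/16 ≈ 1800.00 px.
The frame scales by 3612/3200 = 1.1287; 1800.00 × 1.1287 ≈ 2031.75 px.

2032 px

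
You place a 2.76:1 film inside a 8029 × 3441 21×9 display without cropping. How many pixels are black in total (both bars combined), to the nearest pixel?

4270963 pixels

2.76:1 (2.760) > 21×9 (2.333), so the film fills the width.
Content height = 8029 / 2.760 ≈ 2909.0580 px.
Black = 3441 − 2909.0580 = 531.9420 px.
Bar area = 531.9420 × 8029 ≈ 4270963 px.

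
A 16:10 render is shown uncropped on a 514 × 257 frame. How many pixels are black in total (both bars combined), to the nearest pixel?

16:10 (1.600) < Univisium 2:1 (2.000), so the render fills the height.
That makes the image 411.2000 px wide (257 × 16/10).
Black = 514 − 411.2000 = 102.8000 px.
That's 102.8000 × 257 ≈ 26420 black pixels.

26420 pixels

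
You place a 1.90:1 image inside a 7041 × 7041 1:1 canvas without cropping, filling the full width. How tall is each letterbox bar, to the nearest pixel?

Content height = 7041 / 1.900 ≈ 3705.79 px.
Leftover height: 7041 − 3705.79 = 3335.21 px → 1667.61 each side.

1668 px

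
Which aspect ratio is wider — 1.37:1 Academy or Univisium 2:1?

1.37 and Univisium 2:1 = 2; 2 > 1.37.

Univisium 2:1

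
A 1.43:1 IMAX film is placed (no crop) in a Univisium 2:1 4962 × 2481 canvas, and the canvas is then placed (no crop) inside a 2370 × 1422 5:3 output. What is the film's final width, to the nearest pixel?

1.43:1 IMAX in 4962×2481: fills the height, so the film is 3547.83 × 2481.00.
Second fit — the Univisium 2:1 canvas into 2370×1422 spans the width: 2370.00 × 1185.00 (×0.4776 from 4962×2481).
Applying the same ×0.4776: 3547.83 → 1694.55.

1695 px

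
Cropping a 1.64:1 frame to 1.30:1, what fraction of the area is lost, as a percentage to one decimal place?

Going from 1.64:1 to 1.30:1 means cutting width while keeping height.
(1.300)/(1.640) ≈ 0.793 of the area survives, leaving 20.73% discarded.

20.7%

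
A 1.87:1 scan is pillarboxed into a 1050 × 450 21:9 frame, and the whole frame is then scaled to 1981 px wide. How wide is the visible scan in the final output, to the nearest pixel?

In the 1050×450 frame the scan fills the height: width = 450 × 1.870 ≈ 841.50 px.
The frame scales by 1981/1050 = 1.8867; 841.50 × 1.8867 ≈ 1587.63 px.

1588 px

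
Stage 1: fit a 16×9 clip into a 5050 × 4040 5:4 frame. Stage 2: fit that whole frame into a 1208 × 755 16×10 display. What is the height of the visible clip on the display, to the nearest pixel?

Inside the 5050×4040 canvas the clip is width-limited at 5050.00 × 2840.62.
Second fit — the 5:4 canvas into 1208×755 spans the height: 943.75 × 755.00 (×0.1869 from 5050×4040).
So the clip's height is 2840.62 × 0.1869 ≈ 530.86.

531 px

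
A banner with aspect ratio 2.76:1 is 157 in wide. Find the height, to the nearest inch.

57 in

Height = 157 / 2.760 = 56.88.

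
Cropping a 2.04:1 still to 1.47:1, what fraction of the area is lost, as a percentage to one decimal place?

27.9%

The height stays; only width is cut (since 1.47:1 is narrower than 2.04:1).
Area ratio = (1.470)/(2.040) = 72.06%; the remaining 27.94% is cropped out.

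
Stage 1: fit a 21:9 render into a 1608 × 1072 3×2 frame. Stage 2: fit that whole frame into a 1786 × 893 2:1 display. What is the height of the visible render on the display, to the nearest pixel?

574 px

21:9 in 1608×1072: fills the width, so the render is 1608.00 × 689.14.
3×2 in 1786×893: fills the height, so the intermediate becomes 1339.50 × 893.00 — a scale of ×0.8330.
The render scales with it: height 689.14 × 0.8330 ≈ 574.07.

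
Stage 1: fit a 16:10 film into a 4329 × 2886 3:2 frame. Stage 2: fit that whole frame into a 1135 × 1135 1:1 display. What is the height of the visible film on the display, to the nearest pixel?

709 px

First fit — 16:10 into 4329×2886 spans the width: 4329.00 × 2705.62.
Second fit — the 3:2 canvas into 1135×1135 spans the width: 1135.00 × 756.67 (×0.2622 from 4329×2886).
So the film's height is 2705.62 × 0.2622 ≈ 709.38.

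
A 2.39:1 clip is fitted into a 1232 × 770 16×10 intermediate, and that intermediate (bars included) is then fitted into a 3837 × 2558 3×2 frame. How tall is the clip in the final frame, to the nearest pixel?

1605 px

2.39:1 in 1232×770: fills the width, so the clip is 1232.00 × 515.48.
16×10 in 3837×2558: fills the width, so the intermediate becomes 3837.00 × 2398.12 — a scale of ×3.1144.
Applying the same ×3.1144: 515.48 → 1605.44.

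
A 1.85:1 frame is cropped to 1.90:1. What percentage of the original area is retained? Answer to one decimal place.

97.4%

Going from 1.85:1 to 1.90:1 means cutting height while keeping width.
Area ratio = (1.850)/(1.900) = 97.37% retained.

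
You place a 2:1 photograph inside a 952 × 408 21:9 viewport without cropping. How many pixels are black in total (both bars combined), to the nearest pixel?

Since 2.000 < 2.333, the photograph is height-limited.
The photograph is 408 × 2/1 ≈ 816.0000 px wide.
Leftover width: 952 − 816.0000 = 136.0000 px.
That's 136.0000 × 408 ≈ 55488 black pixels.

55488 pixels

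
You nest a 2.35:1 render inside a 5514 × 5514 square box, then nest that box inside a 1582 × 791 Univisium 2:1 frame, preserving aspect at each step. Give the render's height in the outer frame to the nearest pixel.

First fit — 2.35:1 into 5514×5514 spans the width: 5514.00 × 2346.38.
square in 1582×791: fills the height, so the intermediate becomes 791.00 × 791.00 — a scale of ×0.1435.
Applying the same ×0.1435: 2346.38 → 336.60.

337 px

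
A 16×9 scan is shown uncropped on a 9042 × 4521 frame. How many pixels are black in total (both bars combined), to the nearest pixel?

4542098 pixels

16×9 (1.778) < Univisium 2:1 (2.000), so the scan fills the height.
The scan is 4521 × 16/9 ≈ 8037.3333 px wide.
Leftover width: 9042 − 8037.3333 = 1004.6667 px.
Across the 4521-px span: 1004.6667 × 4521 ≈ 4542098 px.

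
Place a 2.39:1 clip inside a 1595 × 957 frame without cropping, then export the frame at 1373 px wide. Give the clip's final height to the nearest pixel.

574 px

In the 1595×957 frame the clip fills the width: height = 1595 / 2.390 ≈ 667.36 px.
Resizing to 1373 px wide multiplies everything by 0.8608: 667.36 → 574.48 px.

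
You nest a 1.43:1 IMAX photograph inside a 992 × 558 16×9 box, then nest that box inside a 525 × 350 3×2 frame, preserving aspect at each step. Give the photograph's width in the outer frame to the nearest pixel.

1.43:1 IMAX in 992×558: fills the height, so the photograph is 797.94 × 558.00.
Second fit — the 16×9 canvas into 525×350 spans the width: 525.00 × 295.31 (×0.5292 from 992×558).
So the photograph's width is 797.94 × 0.5292 ≈ 422.30.

422 px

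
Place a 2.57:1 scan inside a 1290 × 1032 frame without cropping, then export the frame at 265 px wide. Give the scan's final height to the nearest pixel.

In the 1290×1032 frame the scan fills the width: height = 1290 / 2.570 ≈ 501.95 px.
Scaling 1290 → 265 is ×0.2054, so the height becomes 501.95 × 0.2054 ≈ 103.11 px.

103 px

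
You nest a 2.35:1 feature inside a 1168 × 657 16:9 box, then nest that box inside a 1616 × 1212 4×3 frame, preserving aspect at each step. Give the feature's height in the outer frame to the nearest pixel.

688 px

2.35:1 in 1168×657: fills the width, so the feature is 1168.00 × 497.02.
The 16:9 canvas is width-limited in 1616×1212, giving 1616.00 × 909.00; scale factor 1.3836.
So the feature's height is 497.02 × 1.3836 ≈ 687.66.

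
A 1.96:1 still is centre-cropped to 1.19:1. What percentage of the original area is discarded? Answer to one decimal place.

1.19:1 is narrower than 1.96:1, so the crop keeps the full height and trims the width.
Area ratio = (1.190)/(1.960) = 60.71%; the remaining 39.29% is cropped out.

39.3%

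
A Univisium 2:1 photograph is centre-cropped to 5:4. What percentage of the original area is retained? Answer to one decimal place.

The height stays; only width is cut (since 5:4 is narrower than Univisium 2:1).
(1.250)/(2.000) ≈ 0.625 of the area survives.

62.5%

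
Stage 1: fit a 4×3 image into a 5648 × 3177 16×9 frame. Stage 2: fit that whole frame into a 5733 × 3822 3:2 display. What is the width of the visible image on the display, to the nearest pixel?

Inside the 5648×3177 canvas the image is height-limited at 4236.00 × 3177.00.
16×9 in 5733×3822: fills the width, so the intermediate becomes 5733.00 × 3224.81 — a scale of ×1.0150.
The image scales with it: width 4236.00 × 1.0150 ≈ 4299.75.

4300 px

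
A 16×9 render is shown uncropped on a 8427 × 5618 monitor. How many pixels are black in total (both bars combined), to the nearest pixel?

7397326 pixels

16×9 (1.778) > 3×2 (1.500), so the render fills the width.
That makes the image 4740.1875 px tall (8427 × 9/16).
Black = 5618 − 4740.1875 = 877.8125 px.
Across the 8427-px span: 877.8125 × 8427 ≈ 7397326 px.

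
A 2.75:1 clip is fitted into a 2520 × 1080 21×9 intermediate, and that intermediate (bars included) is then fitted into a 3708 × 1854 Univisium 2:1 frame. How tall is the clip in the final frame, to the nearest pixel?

Inside the 2520×1080 canvas the clip is width-limited at 2520.00 × 916.36.
The 21×9 canvas is width-limited in 3708×1854, giving 3708.00 × 1589.14; scale factor 1.4714.
The clip scales with it: height 916.36 × 1.4714 ≈ 1348.36.

1348 px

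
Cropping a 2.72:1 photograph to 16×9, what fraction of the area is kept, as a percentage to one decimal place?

65.4%

Going from 2.72:1 to 16×9 means cutting width while keeping height.
Fraction kept = (1.778)/(2.720) ≈ 65.36%.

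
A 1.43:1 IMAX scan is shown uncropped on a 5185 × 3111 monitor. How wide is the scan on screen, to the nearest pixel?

4449 px

1.43:1 IMAX (1.430) < 5:3 (1.667), so the scan fills the height.
Content width = 3111 × 1.430 ≈ 4448.73 px.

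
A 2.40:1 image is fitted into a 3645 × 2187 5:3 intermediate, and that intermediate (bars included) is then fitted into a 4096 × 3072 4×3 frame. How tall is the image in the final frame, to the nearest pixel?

2.40:1 in 3645×2187: fills the width, so the image is 3645.00 × 1518.75.
The 5:3 canvas is width-limited in 4096×3072, giving 4096.00 × 2457.60; scale factor 1.1237.
So the image's height is 1518.75 × 1.1237 ≈ 1706.67.

1707 px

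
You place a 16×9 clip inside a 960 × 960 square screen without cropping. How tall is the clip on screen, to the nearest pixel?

Since 1.778 > 1.000, the clip is width-limited.
Content height = 960 × 9/16 ≈ 540.00 px.

540 px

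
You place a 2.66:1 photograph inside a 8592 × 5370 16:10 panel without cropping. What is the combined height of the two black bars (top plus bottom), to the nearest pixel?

2140 px

2.66:1 (2.660) > 16:10 (1.600), so the photograph fills the width.
That makes the image 3230.08 px tall (8592 / 2.660).
Black = 5370 − 3230.08 = 2139.92 px.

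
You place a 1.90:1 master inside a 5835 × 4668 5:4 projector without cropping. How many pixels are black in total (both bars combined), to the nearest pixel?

9318188 pixels

Since 1.900 > 1.250, the master is width-limited.
Content height = 5835 / 1.900 ≈ 3071.0526 px.
4668 − 3071.0526 = 1596.9474 px of bars.
Across the 5835-px span: 1596.9474 × 5835 ≈ 9318188 px.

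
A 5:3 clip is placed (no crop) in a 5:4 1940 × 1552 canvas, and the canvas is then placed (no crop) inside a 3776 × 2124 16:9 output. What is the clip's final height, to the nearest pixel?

Inside the 1940×1552 canvas the clip is width-limited at 1940.00 × 1164.00.
The 5:4 canvas is height-limited in 3776×2124, giving 2655.00 × 2124.00; scale factor 1.3686.
The clip scales with it: height 1164.00 × 1.3686 ≈ 1593.00.

1593 px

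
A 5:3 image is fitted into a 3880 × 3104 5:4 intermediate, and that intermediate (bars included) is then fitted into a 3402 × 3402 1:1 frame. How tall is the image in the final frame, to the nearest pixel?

2041 px

5:3 in 3880×3104: fills the width, so the image is 3880.00 × 2328.00.
The 5:4 canvas is width-limited in 3402×3402, giving 3402.00 × 2721.60; scale factor 0.8768.
Applying the same ×0.8768: 2328.00 → 2041.20.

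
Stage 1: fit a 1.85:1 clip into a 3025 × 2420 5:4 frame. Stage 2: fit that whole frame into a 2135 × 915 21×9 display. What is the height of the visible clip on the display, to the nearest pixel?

Inside the 3025×2420 canvas the clip is width-limited at 3025.00 × 1635.14.
Second fit — the 5:4 canvas into 2135×915 spans the height: 1143.75 × 915.00 (×0.3781 from 3025×2420).
Applying the same ×0.3781: 1635.14 → 618.24.

618 px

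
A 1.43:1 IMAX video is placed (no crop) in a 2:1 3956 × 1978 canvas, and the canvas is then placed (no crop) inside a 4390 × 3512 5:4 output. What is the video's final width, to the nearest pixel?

3139 px

First fit — 1.43:1 IMAX into 3956×1978 spans the height: 2828.54 × 1978.00.
2:1 in 4390×3512: fills the width, so the intermediate becomes 4390.00 × 2195.00 — a scale of ×1.1097.
So the video's width is 2828.54 × 1.1097 ≈ 3138.85.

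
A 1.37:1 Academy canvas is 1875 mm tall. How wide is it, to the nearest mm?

2569 mm

1875 × 1.370 = 2568.75.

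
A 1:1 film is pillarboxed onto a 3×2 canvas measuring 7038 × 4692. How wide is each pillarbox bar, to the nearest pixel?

1173 px

1:1 is narrower than 3×2, so it spans the full height.
That makes the image 4692.00 px wide (4692 × 1/1).
Leftover width: 7038 − 4692.00 = 2346.00 px → 1173.00 each side.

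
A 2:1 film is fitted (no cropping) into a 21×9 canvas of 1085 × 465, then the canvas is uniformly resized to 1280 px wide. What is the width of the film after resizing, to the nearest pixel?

At 1085×465 the film is height-limited, so width = 465 × 2/1 ≈ 930.00 px.
The frame scales by 1280/1085 = 1.1797; 930.00 × 1.1797 ≈ 1097.14 px.

1097 px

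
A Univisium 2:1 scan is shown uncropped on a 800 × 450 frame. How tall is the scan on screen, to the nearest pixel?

400 px

Univisium 2:1 (2.000) > 16:9 (1.778), so the scan fills the width.
The scan is 800 × 1/2 ≈ 400.00 px tall.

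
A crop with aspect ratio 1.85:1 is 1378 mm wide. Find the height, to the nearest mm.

Height = 1378 / 1.850 = 744.86.

745 mm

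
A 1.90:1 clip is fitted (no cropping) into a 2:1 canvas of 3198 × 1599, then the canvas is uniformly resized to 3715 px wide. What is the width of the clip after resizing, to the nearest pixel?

In the 3198×1599 frame the clip fills the height: width = 1599 × 1.900 ≈ 3038.10 px.
The frame scales by 3715/3198 = 1.1617; 3038.10 × 1.1617 ≈ 3529.25 px.

3529 px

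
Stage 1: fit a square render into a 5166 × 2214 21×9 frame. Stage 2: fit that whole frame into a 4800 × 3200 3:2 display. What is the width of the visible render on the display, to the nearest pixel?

2057 px

square in 5166×2214: fills the height, so the render is 2214.00 × 2214.00.
Second fit — the 21×9 canvas into 4800×3200 spans the width: 4800.00 × 2057.14 (×0.9292 from 5166×2214).
Applying the same ×0.9292: 2214.00 → 2057.14.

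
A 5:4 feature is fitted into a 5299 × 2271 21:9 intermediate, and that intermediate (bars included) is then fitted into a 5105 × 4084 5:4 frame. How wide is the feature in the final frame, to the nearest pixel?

2735 px

Inside the 5299×2271 canvas the feature is height-limited at 2838.75 × 2271.00.
The 21:9 canvas is width-limited in 5105×4084, giving 5105.00 × 2187.86; scale factor 0.9634.
The feature scales with it: width 2838.75 × 0.9634 ≈ 2734.82.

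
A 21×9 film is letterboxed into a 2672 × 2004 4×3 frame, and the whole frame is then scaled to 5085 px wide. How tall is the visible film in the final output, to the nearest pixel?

2179 px

Fitted into 2672×2004, the film spans the width; its height is 2672 × 9/21 ≈ 1145.14 px.
Scaling 2672 → 5085 is ×1.9031, so the height becomes 1145.14 × 1.9031 ≈ 2179.29 px.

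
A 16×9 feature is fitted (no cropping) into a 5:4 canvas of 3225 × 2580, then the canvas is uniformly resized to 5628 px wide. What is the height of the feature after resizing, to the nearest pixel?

In the 3225×2580 frame the feature fills the width: height = 3225 × 9/16 ≈ 1814.06 px.
Resizing to 5628 px wide multiplies everything by 1.7451: 1814.06 → 3165.75 px.

3166 px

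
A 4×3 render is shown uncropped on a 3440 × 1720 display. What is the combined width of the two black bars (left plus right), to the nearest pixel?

1147 px

4×3 (1.333) < 2:1 (2.000), so the render fills the height.
Content width = 1720 × 4/3 ≈ 2293.33 px.
Leftover width: 3440 − 2293.33 = 1146.67 px.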